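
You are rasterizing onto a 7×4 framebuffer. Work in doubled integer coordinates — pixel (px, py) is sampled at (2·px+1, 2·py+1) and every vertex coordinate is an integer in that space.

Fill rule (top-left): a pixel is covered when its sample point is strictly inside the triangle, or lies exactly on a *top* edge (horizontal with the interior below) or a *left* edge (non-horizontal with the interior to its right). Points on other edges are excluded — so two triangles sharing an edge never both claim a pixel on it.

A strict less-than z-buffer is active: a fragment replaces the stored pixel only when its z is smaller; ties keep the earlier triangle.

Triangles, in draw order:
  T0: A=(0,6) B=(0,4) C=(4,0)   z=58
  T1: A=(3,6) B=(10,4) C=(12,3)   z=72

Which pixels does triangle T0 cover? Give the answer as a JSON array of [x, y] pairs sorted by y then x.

T0:
  2·area = 8
  edge (0, 6)→(0, 4): d=(0,-2) top-left  bias=+0
  edge (0, 4)→(4, 0): d=(4,-4) top-left  bias=+0
  edge (4, 0)→(0, 6): d=(-4,6) right/bottom  bias=-1
    (1,0)@(3, 1): e=[6,0,2] → #  [on edge]
    (2,0)@(5, 1): e=[10,8,-10] → ·
    (0,1)@(1, 3): e=[2,0,6] → #  [on edge]
    (1,1)@(3, 3): e=[6,8,-6] → ·
    (0,2)@(1, 5): e=[2,8,-2] → ·
  covered (2 px):
    · # · · · · ·
    # · · · · · ·
    · · · · · · ·
    · · · · · · ·
T1:
  2·area = 3  (B↔C swapped to make it positive)
  edge (3, 6)→(12, 3): d=(9,-3) top-left  bias=+0
  edge (12, 3)→(10, 4): d=(-2,1) right/bottom  bias=-1
  edge (10, 4)→(3, 6): d=(-7,2) right/bottom  bias=-1
  covered (0 px):
    · · · · · · ·
    · · · · · · ·
    · · · · · · ·
    · · · · · · ·

Result: [[1,0],[0,1]]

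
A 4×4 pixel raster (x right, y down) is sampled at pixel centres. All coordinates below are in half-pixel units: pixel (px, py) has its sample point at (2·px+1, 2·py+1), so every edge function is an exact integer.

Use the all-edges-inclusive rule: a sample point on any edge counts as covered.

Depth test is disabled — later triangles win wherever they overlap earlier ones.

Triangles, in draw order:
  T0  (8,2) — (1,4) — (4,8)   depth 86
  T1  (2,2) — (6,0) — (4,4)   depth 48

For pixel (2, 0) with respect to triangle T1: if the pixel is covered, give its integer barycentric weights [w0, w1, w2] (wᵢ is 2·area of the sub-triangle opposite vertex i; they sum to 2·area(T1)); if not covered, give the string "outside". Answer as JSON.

T0:
  2·area = 34  (B↔C swapped to make it positive)
  edge (8, 2)→(4, 8): d=(-4,6) inclusive
  edge (4, 8)→(1, 4): d=(-3,-4) inclusive
  edge (1, 4)→(8, 2): d=(7,-2) inclusive
    (2,1)@(5, 3): e=[14,19,1] → █
    (3,1)@(7, 3): e=[2,27,5] → █
    (1,2)@(3, 5): e=[18,5,11] → █
    (3,2)@(7, 5): e=[-6,21,19] → ·
    (1,3)@(3, 7): e=[10,-1,25] → ·
    (2,3)@(5, 7): e=[-2,7,29] → ·
  covered (4 px):
    · · · ·
    · · █ █
    · █ █ ·
    · · · ·
T1:
  2·area = 12
  edge (2, 2)→(6, 0): d=(4,-2) inclusive
  edge (6, 0)→(4, 4): d=(-2,4) inclusive
  edge (4, 4)→(2, 2): d=(-2,-2) inclusive
    (0,0)@(1, 1): e=[-6,18,0] → ·  [on edge]
    (2,0)@(5, 1): e=[2,2,8] → █
    (3,0)@(7, 1): e=[6,-6,12] → ·
    (1,1)@(3, 3): e=[6,6,0] → █  [on edge]
    (2,1)@(5, 3): e=[10,-2,4] → ·
    (1,2)@(3, 5): e=[14,2,-4] → ·
    (2,2)@(5, 5): e=[18,-6,0] → ·  [on edge]
    (3,3)@(7, 7): e=[30,-18,0] → ·  [on edge]
  covered (2 px):
    · · █ ·
    · █ · ·
    · · · ·
    · · · ·

Final: [2,8,2]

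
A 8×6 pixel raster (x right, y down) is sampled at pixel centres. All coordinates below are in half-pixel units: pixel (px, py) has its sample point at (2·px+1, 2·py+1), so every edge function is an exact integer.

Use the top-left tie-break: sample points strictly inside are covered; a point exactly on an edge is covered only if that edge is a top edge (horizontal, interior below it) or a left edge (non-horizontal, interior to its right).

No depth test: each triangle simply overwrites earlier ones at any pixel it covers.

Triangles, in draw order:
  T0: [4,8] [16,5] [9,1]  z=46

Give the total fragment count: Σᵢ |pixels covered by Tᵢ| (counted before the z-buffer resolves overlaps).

T0:
  2·area = 69  (B↔C swapped to make it positive)
  edge (4, 8)→(9, 1): d=(5,-7) top-left  bias=+0
  edge (9, 1)→(16, 5): d=(7,4) right/bottom  bias=-1
  edge (16, 5)→(4, 8): d=(-12,3) right/bottom  bias=-1
    (4,0)@(9, 1): e=[0,0,69] → ·  [on edge]
    (4,1)@(9, 3): e=[10,14,45] → #
    (5,1)@(11, 3): e=[24,6,39] → #
    (6,1)@(13, 3): e=[38,-2,33] → ·
    (3,2)@(7, 5): e=[6,36,27] → #
    (6,2)@(13, 5): e=[48,12,9] → #
    (7,2)@(15, 5): e=[62,4,3] → #
    (2,3)@(5, 7): e=[2,58,9] → #
    (4,3)@(9, 7): e=[30,42,-3] → ·
    (5,3)@(11, 7): e=[44,34,-9] → ·
    (6,3)@(13, 7): e=[58,26,-15] → ·
    (7,3)@(15, 7): e=[72,18,-21] → ·
  covered (9 px):
    · · · · · · · ·
    · · · · # # · ·
    · · · # # # # #
    · · # # · · · ·
    · · · · · · · ·
    · · · · · · · ·

Answer: 9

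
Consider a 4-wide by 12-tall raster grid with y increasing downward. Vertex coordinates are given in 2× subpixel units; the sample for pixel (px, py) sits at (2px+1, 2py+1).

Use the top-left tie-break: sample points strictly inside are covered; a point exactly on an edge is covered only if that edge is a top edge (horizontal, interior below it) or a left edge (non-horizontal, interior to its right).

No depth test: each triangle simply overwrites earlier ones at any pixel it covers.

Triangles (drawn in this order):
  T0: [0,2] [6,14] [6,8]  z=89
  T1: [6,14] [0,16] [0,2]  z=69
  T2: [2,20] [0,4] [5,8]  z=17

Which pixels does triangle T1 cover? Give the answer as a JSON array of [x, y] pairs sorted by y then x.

T0:
  2·area = 36  (B↔C swapped to make it positive)
  edge (0, 2)→(6, 8): d=(6,6) right/bottom  bias=-1
  edge (6, 8)→(6, 14): d=(0,6) right/bottom  bias=-1
  edge (6, 14)→(0, 2): d=(-6,-12) top-left  bias=+0
    (0,1)@(1, 3): e=[0,30,6] → .  [on edge]
    (1,2)@(3, 5): e=[0,18,18] → .  [on edge]
    (1,3)@(3, 7): e=[12,18,6] → X
    (2,3)@(5, 7): e=[0,6,30] → .  [on edge]
    (1,4)@(3, 9): e=[24,18,-6] → .
    (2,4)@(5, 9): e=[12,6,18] → X
    (3,4)@(7, 9): e=[0,-6,42] → .  [on edge]
    (2,5)@(5, 11): e=[24,6,6] → X
    (3,5)@(7, 11): e=[12,-6,30] → .
    (2,6)@(5, 13): e=[36,6,-6] → .
  covered (3 px):
    . . . .
    . . . .
    . . . .
    . X . .
    . . X .
    . . X .
    . . . .
    . . . .
    . . . .
    . . . .
    . . . .
    . . . .
T1:
  2·area = 84
  edge (6, 14)→(0, 16): d=(-6,2) right/bottom  bias=-1
  edge (0, 16)→(0, 2): d=(0,-14) top-left  bias=+0
  edge (0, 2)→(6, 14): d=(6,12) right/bottom  bias=-1
    (0,2)@(1, 5): e=[64,14,6] → X
    (1,2)@(3, 5): e=[60,42,-18] → .
    (0,3)@(1, 7): e=[52,14,18] → X
    (1,3)@(3, 7): e=[48,42,-6] → .
    (0,4)@(1, 9): e=[40,14,30] → X
    (1,4)@(3, 9): e=[36,42,6] → X
    (2,4)@(5, 9): e=[32,70,-18] → .
    (0,5)@(1, 11): e=[28,14,42] → X
    (2,5)@(5, 11): e=[20,70,-6] → .
    (0,6)@(1, 13): e=[16,14,54] → X
    (2,6)@(5, 13): e=[8,70,6] → X
    (3,6)@(7, 13): e=[4,98,-18] → .
    (1,7)@(3, 15): e=[0,42,42] → .  [on edge]
  covered (10 px):
    . . . .
    . . . .
    X . . .
    X . . .
    X X . .
    X X . .
    X X X .
    X . . .
    . . . .
    . . . .
    . . . .
    . . . .
T2:
  2·area = 72
  edge (2, 20)→(0, 4): d=(-2,-16) top-left  bias=+0
  edge (0, 4)→(5, 8): d=(5,4) right/bottom  bias=-1
  edge (5, 8)→(2, 20): d=(-3,12) right/bottom  bias=-1
    (0,2)@(1, 5): e=[14,1,57] → X
    (1,2)@(3, 5): e=[46,-7,33] → .
    (0,3)@(1, 7): e=[10,11,51] → X
    (1,3)@(3, 7): e=[42,3,27] → X
    (2,3)@(5, 7): e=[74,-5,3] → .
    (0,4)@(1, 9): e=[6,21,45] → X
    (2,4)@(5, 9): e=[70,5,-3] → .
    (0,5)@(1, 11): e=[2,31,39] → X
    (2,5)@(5, 11): e=[66,15,-9] → .
    (0,6)@(1, 13): e=[-2,41,33] → .
    (1,6)@(3, 13): e=[30,33,9] → X
    (2,6)@(5, 13): e=[62,25,-15] → .
  covered (9 px):
    . . . .
    . . . .
    X . . .
    X X . .
    X X . .
    X X . .
    . X . .
    . X . .
    . . . .
    . . . .
    . . . .
    . . . .

Result: [[0,2],[0,3],[0,4],[1,4],[0,5],[1,5],[0,6],[1,6],[2,6],[0,7]]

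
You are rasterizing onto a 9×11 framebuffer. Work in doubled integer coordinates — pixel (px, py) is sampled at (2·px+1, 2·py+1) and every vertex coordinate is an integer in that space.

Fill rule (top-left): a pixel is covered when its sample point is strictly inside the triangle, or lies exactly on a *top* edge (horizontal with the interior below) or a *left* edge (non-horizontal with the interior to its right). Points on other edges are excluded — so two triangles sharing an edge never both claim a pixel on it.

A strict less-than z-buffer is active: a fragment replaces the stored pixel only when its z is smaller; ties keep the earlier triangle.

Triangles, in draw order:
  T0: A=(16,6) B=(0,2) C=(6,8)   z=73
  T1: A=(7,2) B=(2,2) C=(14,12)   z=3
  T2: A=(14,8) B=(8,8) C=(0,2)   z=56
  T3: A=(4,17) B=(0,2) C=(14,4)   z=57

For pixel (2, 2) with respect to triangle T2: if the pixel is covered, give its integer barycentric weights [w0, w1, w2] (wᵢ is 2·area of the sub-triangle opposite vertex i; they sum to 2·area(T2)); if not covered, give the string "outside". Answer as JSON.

T0:
  2·area = 72  (B↔C swapped to make it positive)
  edge (16, 6)→(6, 8): d=(-10,2) right/bottom  bias=-1
  edge (6, 8)→(0, 2): d=(-6,-6) top-left  bias=+0
  edge (0, 2)→(16, 6): d=(16,4) right/bottom  bias=-1
    (0,1)@(1, 3): e=[60,0,12] → #  [on edge]
    (1,1)@(3, 3): e=[56,12,4] → #
    (2,1)@(5, 3): e=[52,24,-4] → ·
    (0,2)@(1, 5): e=[40,-12,44] → ·
    (1,2)@(3, 5): e=[36,0,36] → #  [on edge]
    (2,2)@(5, 5): e=[32,12,28] → #
    (3,2)@(7, 5): e=[28,24,20] → #
    (4,2)@(9, 5): e=[24,36,12] → #
    (5,2)@(11, 5): e=[20,48,4] → #
    (6,2)@(13, 5): e=[16,60,-4] → ·
    (1,3)@(3, 7): e=[16,-12,68] → ·
    (2,3)@(5, 7): e=[12,0,60] → #  [on edge]
    (5,3)@(11, 7): e=[0,36,36] → ·  [on edge]
    (0,4)@(1, 9): e=[0,-36,108] → ·  [on edge]
    (3,4)@(7, 9): e=[-12,0,84] → ·  [on edge]
    (4,5)@(9, 11): e=[-36,0,108] → ·  [on edge]
    (5,6)@(11, 13): e=[-60,0,132] → ·  [on edge]
    (6,7)@(13, 15): e=[-84,0,156] → ·  [on edge]
    (7,8)@(15, 17): e=[-108,0,180] → ·  [on edge]
    (8,9)@(17, 19): e=[-132,0,204] → ·  [on edge]
  covered (10 px):
    · · · · · · · · ·
    # # · · · · · · ·
    · # # # # # · · ·
    · · # # # · · · ·
    · · · · · · · · ·
    · · · · · · · · ·
    · · · · · · · · ·
    · · · · · · · · ·
    · · · · · · · · ·
    · · · · · · · · ·
    · · · · · · · · ·
T1:
  2·area = 50  (B↔C swapped to make it positive)
  edge (7, 2)→(14, 12): d=(7,10) right/bottom  bias=-1
  edge (14, 12)→(2, 2): d=(-12,-10) top-left  bias=+0
  edge (2, 2)→(7, 2): d=(5,0) top-left  bias=+0
    (2,1)@(5, 3): e=[27,18,5] → #
    (3,1)@(7, 3): e=[7,38,5] → #
    (4,1)@(9, 3): e=[-13,58,5] → ·
    (2,2)@(5, 5): e=[41,-6,15] → ·
    (3,2)@(7, 5): e=[21,14,15] → #
    (4,2)@(9, 5): e=[1,34,15] → #
    (5,2)@(11, 5): e=[-19,54,15] → ·
    (3,3)@(7, 7): e=[35,-10,25] → ·
    (4,3)@(9, 7): e=[15,10,25] → #
    (5,3)@(11, 7): e=[-5,30,25] → ·
    (4,4)@(9, 9): e=[29,-14,35] → ·
    (5,4)@(11, 9): e=[9,6,35] → #
  covered (7 px):
    · · · · · · · · ·
    · · # # · · · · ·
    · · · # # · · · ·
    · · · · # · · · ·
    · · · · · # · · ·
    · · · · · · # · ·
    · · · · · · · · ·
    · · · · · · · · ·
    · · · · · · · · ·
    · · · · · · · · ·
    · · · · · · · · ·
T2:
  2·area = 36
  edge (14, 8)→(8, 8): d=(-6,0) right/bottom  bias=-1
  edge (8, 8)→(0, 2): d=(-8,-6) top-left  bias=+0
  edge (0, 2)→(14, 8): d=(14,6) right/bottom  bias=-1
    (2,2)@(5, 5): e=[18,6,12] → #
    (3,2)@(7, 5): e=[18,18,0] → ·  [on edge]
    (2,3)@(5, 7): e=[6,-10,40] → ·
    (3,3)@(7, 7): e=[6,2,28] → #
    (4,3)@(9, 7): e=[6,14,16] → #
    (5,3)@(11, 7): e=[6,26,4] → #
    (6,3)@(13, 7): e=[6,38,-8] → ·
    (3,4)@(7, 9): e=[-6,-14,56] → ·
    (4,4)@(9, 9): e=[-6,-2,44] → ·
    (5,4)@(11, 9): e=[-6,10,32] → ·
  covered (4 px):
    · · · · · · · · ·
    · · · · · · · · ·
    · · # · · · · · ·
    · · · # # # · · ·
    · · · · · · · · ·
    · · · · · · · · ·
    · · · · · · · · ·
    · · · · · · · · ·
    · · · · · · · · ·
    · · · · · · · · ·
    · · · · · · · · ·
T3:
  2·area = 202
  edge (4, 17)→(0, 2): d=(-4,-15) top-left  bias=+0
  edge (0, 2)→(14, 4): d=(14,2) right/bottom  bias=-1
  edge (14, 4)→(4, 17): d=(-10,13) right/bottom  bias=-1
    (0,1)@(1, 3): e=[11,12,179] → #
    (1,1)@(3, 3): e=[41,8,153] → #
    (2,1)@(5, 3): e=[71,4,127] → #
    (3,1)@(7, 3): e=[101,0,101] → ·  [on edge]
    (0,2)@(1, 5): e=[3,40,159] → #
    (3,2)@(7, 5): e=[93,28,81] → #
    (4,2)@(9, 5): e=[123,24,55] → #
    (5,2)@(11, 5): e=[153,20,29] → #
    (6,2)@(13, 5): e=[183,16,3] → #
    (7,2)@(15, 5): e=[213,12,-23] → ·
    (0,3)@(1, 7): e=[-5,68,139] → ·
    (1,3)@(3, 7): e=[25,64,113] → #
  covered (26 px):
    · · · · · · · · ·
    # # # · · · · · ·
    # # # # # # # · ·
    · # # # # # · · ·
    · # # # # · · · ·
    · # # # · · · · ·
    · # # # · · · · ·
    · · # · · · · · ·
    · · · · · · · · ·
    · · · · · · · · ·
    · · · · · · · · ·

Answer: [6,12,18]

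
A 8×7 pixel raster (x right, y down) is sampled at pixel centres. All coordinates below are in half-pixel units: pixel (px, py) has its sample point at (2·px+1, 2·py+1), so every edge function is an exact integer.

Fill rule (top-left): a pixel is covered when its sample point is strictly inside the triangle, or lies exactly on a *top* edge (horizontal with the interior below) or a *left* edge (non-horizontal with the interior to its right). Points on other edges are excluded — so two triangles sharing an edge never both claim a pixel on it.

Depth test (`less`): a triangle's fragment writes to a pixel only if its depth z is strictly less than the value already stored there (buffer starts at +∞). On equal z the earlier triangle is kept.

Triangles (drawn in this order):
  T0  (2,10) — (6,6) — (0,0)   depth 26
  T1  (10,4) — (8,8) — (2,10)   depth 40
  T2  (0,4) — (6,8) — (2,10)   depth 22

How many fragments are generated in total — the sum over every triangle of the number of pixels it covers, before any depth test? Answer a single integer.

T0:
  2·area = 48  (B↔C swapped to make it positive)
  edge (2, 10)→(0, 0): d=(-2,-10) top-left  bias=+0
  edge (0, 0)→(6, 6): d=(6,6) right/bottom  bias=-1
  edge (6, 6)→(2, 10): d=(-4,4) right/bottom  bias=-1
    (0,0)@(1, 1): e=[8,0,40] → ·  [on edge]
    (5,0)@(11, 1): e=[108,-60,0] → ·  [on edge]
    (0,1)@(1, 3): e=[4,12,32] → █
    (1,1)@(3, 3): e=[24,0,24] → ·  [on edge]
    (4,1)@(9, 3): e=[84,-36,0] → ·  [on edge]
    (0,2)@(1, 5): e=[0,24,24] → █  [on edge]
    (1,2)@(3, 5): e=[20,12,16] → █
    (2,2)@(5, 5): e=[40,0,8] → ·  [on edge]
    (3,2)@(7, 5): e=[60,-12,0] → ·  [on edge]
    (0,3)@(1, 7): e=[-4,36,16] → ·
    (1,3)@(3, 7): e=[16,24,8] → █
    (2,3)@(5, 7): e=[36,12,0] → ·  [on edge]
    (3,3)@(7, 7): e=[56,0,-8] → ·  [on edge]
    (1,4)@(3, 9): e=[12,36,0] → ·  [on edge]
    (4,4)@(9, 9): e=[72,0,-24] → ·  [on edge]
    (0,5)@(1, 11): e=[-12,60,0] → ·  [on edge]
    (5,5)@(11, 11): e=[88,0,-40] → ·  [on edge]
    (6,6)@(13, 13): e=[104,0,-56] → ·  [on edge]
  covered (4 px):
    · · · · · · · ·
    █ · · · · · · ·
    █ █ · · · · · ·
    · █ · · · · · ·
    · · · · · · · ·
    · · · · · · · ·
    · · · · · · · ·
T1:
  2·area = 20
  edge (10, 4)→(8, 8): d=(-2,4) right/bottom  bias=-1
  edge (8, 8)→(2, 10): d=(-6,2) right/bottom  bias=-1
  edge (2, 10)→(10, 4): d=(8,-6) top-left  bias=+0
    (4,2)@(9, 5): e=[2,16,2] → █
    (5,2)@(11, 5): e=[-6,12,14] → ·
    (3,3)@(7, 7): e=[6,8,6] → █
    (4,3)@(9, 7): e=[-2,4,18] → ·
    (5,3)@(11, 7): e=[-10,0,30] → ·  [on edge]
    (2,4)@(5, 9): e=[10,0,10] → ·  [on edge]
    (3,4)@(7, 9): e=[2,-4,22] → ·
  covered (2 px):
    · · · · · · · ·
    · · · · · · · ·
    · · · · █ · · ·
    · · · █ · · · ·
    · · · · · · · ·
    · · · · · · · ·
    · · · · · · · ·
T2:
  2·area = 28
  edge (0, 4)→(6, 8): d=(6,4) right/bottom  bias=-1
  edge (6, 8)→(2, 10): d=(-4,2) right/bottom  bias=-1
  edge (2, 10)→(0, 4): d=(-2,-6) top-left  bias=+0
    (0,2)@(1, 5): e=[2,22,4] → █
    (1,2)@(3, 5): e=[-6,18,16] → ·
    (0,3)@(1, 7): e=[14,14,0] → █  [on edge]
    (1,3)@(3, 7): e=[6,10,12] → █
    (2,3)@(5, 7): e=[-2,6,24] → ·
    (0,4)@(1, 9): e=[26,6,-4] → ·
    (1,4)@(3, 9): e=[18,2,8] → █
    (2,4)@(5, 9): e=[10,-2,20] → ·
    (1,5)@(3, 11): e=[30,-6,4] → ·
    (1,6)@(3, 13): e=[42,-14,0] → ·  [on edge]
  covered (4 px):
    · · · · · · · ·
    · · · · · · · ·
    █ · · · · · · ·
    █ █ · · · · · ·
    · █ · · · · · ·
    · · · · · · · ·
    · · · · · · · ·

Result: 10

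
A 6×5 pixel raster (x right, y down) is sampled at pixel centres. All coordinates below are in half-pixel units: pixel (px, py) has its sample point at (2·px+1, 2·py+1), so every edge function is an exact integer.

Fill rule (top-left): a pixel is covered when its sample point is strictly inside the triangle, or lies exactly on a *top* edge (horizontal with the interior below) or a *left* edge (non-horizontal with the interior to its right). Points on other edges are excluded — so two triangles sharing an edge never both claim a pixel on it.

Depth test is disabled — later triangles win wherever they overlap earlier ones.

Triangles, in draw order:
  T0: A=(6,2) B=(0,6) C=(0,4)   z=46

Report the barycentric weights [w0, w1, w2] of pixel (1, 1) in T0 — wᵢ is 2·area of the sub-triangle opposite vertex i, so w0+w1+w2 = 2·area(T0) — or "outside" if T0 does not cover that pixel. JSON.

T0:
  2·area = 12
  edge (6, 2)→(0, 6): d=(-6,4) right/bottom  bias=-1
  edge (0, 6)→(0, 4): d=(0,-2) top-left  bias=+0
  edge (0, 4)→(6, 2): d=(6,-2) top-left  bias=+0
    (4,0)@(9, 1): e=[-6,18,0] → .  [on edge]
    (1,1)@(3, 3): e=[6,6,0] → X  [on edge]
    (2,1)@(5, 3): e=[-2,10,4] → .
    (0,2)@(1, 5): e=[2,2,8] → X
    (1,2)@(3, 5): e=[-6,6,12] → .
    (0,3)@(1, 7): e=[-10,2,20] → .
  covered (2 px):
    . . . . . .
    . X . . . .
    X . . . . .
    . . . . . .
    . . . . . .

Answer: [6,0,6]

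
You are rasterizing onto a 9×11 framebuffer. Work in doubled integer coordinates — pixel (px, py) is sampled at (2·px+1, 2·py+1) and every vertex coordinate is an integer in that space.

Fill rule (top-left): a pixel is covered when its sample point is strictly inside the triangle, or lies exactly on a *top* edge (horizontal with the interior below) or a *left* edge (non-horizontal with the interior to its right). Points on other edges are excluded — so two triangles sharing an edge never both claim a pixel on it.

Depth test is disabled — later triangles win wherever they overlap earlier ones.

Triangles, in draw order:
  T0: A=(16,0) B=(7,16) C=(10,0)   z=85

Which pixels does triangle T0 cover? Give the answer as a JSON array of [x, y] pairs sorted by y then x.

T0:
  2·area = 96
  edge (16, 0)→(7, 16): d=(-9,16) right/bottom  bias=-1
  edge (7, 16)→(10, 0): d=(3,-16) top-left  bias=+0
  edge (10, 0)→(16, 0): d=(6,0) top-left  bias=+0
    (5,0)@(11, 1): e=[71,19,6] → █
    (6,0)@(13, 1): e=[39,51,6] → █
    (7,0)@(15, 1): e=[7,83,6] → █
    (8,0)@(17, 1): e=[-25,115,6] → ·
    (5,1)@(11, 3): e=[53,25,18] → █
    (7,1)@(15, 3): e=[-11,89,18] → ·
    (5,2)@(11, 5): e=[35,31,30] → █
    (7,2)@(15, 5): e=[-29,95,30] → ·
    (4,3)@(9, 7): e=[49,5,42] → █
    (6,3)@(13, 7): e=[-15,69,42] → ·
    (4,4)@(9, 9): e=[31,11,54] → █
    (5,4)@(11, 9): e=[-1,43,54] → ·
  covered (11 px):
    · · · · · █ █ █ ·
    · · · · · █ █ · ·
    · · · · · █ █ · ·
    · · · · █ █ · · ·
    · · · · █ · · · ·
    · · · · █ · · · ·
    · · · · · · · · ·
    · · · · · · · · ·
    · · · · · · · · ·
    · · · · · · · · ·
    · · · · · · · · ·

Final: [[5,0],[6,0],[7,0],[5,1],[6,1],[5,2],[6,2],[4,3],[5,3],[4,4],[4,5]]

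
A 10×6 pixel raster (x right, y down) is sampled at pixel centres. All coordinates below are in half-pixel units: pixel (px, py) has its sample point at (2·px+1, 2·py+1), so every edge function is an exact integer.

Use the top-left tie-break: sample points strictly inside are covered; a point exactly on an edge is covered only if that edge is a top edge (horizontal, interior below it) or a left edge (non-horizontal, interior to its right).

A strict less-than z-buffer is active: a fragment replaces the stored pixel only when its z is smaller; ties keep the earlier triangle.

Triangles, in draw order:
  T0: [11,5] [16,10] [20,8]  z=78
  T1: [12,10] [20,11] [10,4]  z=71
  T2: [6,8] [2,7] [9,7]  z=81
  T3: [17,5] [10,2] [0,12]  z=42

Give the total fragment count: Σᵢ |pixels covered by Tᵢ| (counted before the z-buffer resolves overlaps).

T0:
  2·area = 30  (B↔C swapped to make it positive)
  edge (11, 5)→(20, 8): d=(9,3) right/bottom  bias=-1
  edge (20, 8)→(16, 10): d=(-4,2) right/bottom  bias=-1
  edge (16, 10)→(11, 5): d=(-5,-5) top-left  bias=+0
    (3,0)@(7, 1): e=[-24,54,0] → .  [on edge]
    (2,1)@(5, 3): e=[0,50,-20] → .  [on edge]
    (4,1)@(9, 3): e=[-12,42,0] → .  [on edge]
    (5,2)@(11, 5): e=[0,30,0] → .  [on edge]
    (6,3)@(13, 7): e=[12,18,0] → X  [on edge]
    (7,3)@(15, 7): e=[6,14,10] → X
    (8,3)@(17, 7): e=[0,10,20] → .  [on edge]
    (6,4)@(13, 9): e=[30,10,-10] → .
    (7,4)@(15, 9): e=[24,6,0] → X  [on edge]
    (8,4)@(17, 9): e=[18,2,10] → X
    (9,4)@(19, 9): e=[12,-2,20] → .
    (7,5)@(15, 11): e=[42,-2,-10] → .
    (8,5)@(17, 11): e=[36,-6,0] → .  [on edge]
  covered (4 px):
    . . . . . . . . . .
    . . . . . . . . . .
    . . . . . . . . . .
    . . . . . . X X . .
    . . . . . . . X X .
    . . . . . . . . . .
T1:
  2·area = 46  (B↔C swapped to make it positive)
  edge (12, 10)→(10, 4): d=(-2,-6) top-left  bias=+0
  edge (10, 4)→(20, 11): d=(10,7) right/bottom  bias=-1
  edge (20, 11)→(12, 10): d=(-8,-1) top-left  bias=+0
    (4,0)@(9, 1): e=[0,-23,69] → .  [on edge]
    (5,2)@(11, 5): e=[4,3,39] → X
    (6,2)@(13, 5): e=[16,-11,41] → .
    (5,3)@(11, 7): e=[0,23,23] → X  [on edge]
    (6,3)@(13, 7): e=[12,9,25] → X
    (7,3)@(15, 7): e=[24,-5,27] → .
    (5,4)@(11, 9): e=[-4,43,7] → .
    (6,4)@(13, 9): e=[8,29,9] → X
    (7,4)@(15, 9): e=[20,15,11] → X
    (8,4)@(17, 9): e=[32,1,13] → X
    (9,4)@(19, 9): e=[44,-13,15] → .
    (6,5)@(13, 11): e=[4,49,-7] → .
  covered (6 px):
    . . . . . . . . . .
    . . . . . . . . . .
    . . . . . X . . . .
    . . . . . X X . . .
    . . . . . . X X X .
    . . . . . . . . . .
T2:
  2·area = 7
  edge (6, 8)→(2, 7): d=(-4,-1) top-left  bias=+0
  edge (2, 7)→(9, 7): d=(7,0) top-left  bias=+0
  edge (9, 7)→(6, 8): d=(-3,1) right/bottom  bias=-1
    (7,2)@(15, 5): e=[21,-14,0] → .  [on edge]
    (0,3)@(1, 7): e=[-1,0,8] → .  [on edge]
    (1,3)@(3, 7): e=[1,0,6] → X  [on edge]
    (2,3)@(5, 7): e=[3,0,4] → X  [on edge]
    (3,3)@(7, 7): e=[5,0,2] → X  [on edge]
    (4,3)@(9, 7): e=[7,0,0] → .  [on edge]
    (5,3)@(11, 7): e=[9,0,-2] → .  [on edge]
    (6,3)@(13, 7): e=[11,0,-4] → .  [on edge]
    (7,3)@(15, 7): e=[13,0,-6] → .  [on edge]
    (8,3)@(17, 7): e=[15,0,-8] → .  [on edge]
    (9,3)@(19, 7): e=[17,0,-10] → .  [on edge]
    (1,4)@(3, 9): e=[-7,14,0] → .  [on edge]
  covered (3 px):
    . . . . . . . . . .
    . . . . . . . . . .
    . . . . . . . . . .
    . X X X . . . . . .
    . . . . . . . . . .
    . . . . . . . . . .
T3:
  2·area = 100  (B↔C swapped to make it positive)
  edge (17, 5)→(0, 12): d=(-17,7) right/bottom  bias=-1
  edge (0, 12)→(10, 2): d=(10,-10) top-left  bias=+0
  edge (10, 2)→(17, 5): d=(7,3) right/bottom  bias=-1
    (5,0)@(11, 1): e=[110,0,-10] → .  [on edge]
    (4,1)@(9, 3): e=[90,0,10] → X  [on edge]
    (5,1)@(11, 3): e=[76,20,4] → X
    (6,1)@(13, 3): e=[62,40,-2] → .
    (3,2)@(7, 5): e=[70,0,30] → X  [on edge]
    (6,2)@(13, 5): e=[28,60,12] → X
    (7,2)@(15, 5): e=[14,80,6] → X
    (8,2)@(17, 5): e=[0,100,0] → .  [on edge]
    (2,3)@(5, 7): e=[50,0,50] → X  [on edge]
    (6,3)@(13, 7): e=[-6,80,26] → .
    (7,3)@(15, 7): e=[-20,100,20] → .
    (1,4)@(3, 9): e=[30,0,70] → X  [on edge]
    (0,5)@(1, 11): e=[10,0,90] → X  [on edge]
  covered (15 px):
    . . . . . . . . . .
    . . . . X X . . . .
    . . . X X X X X . .
    . . X X X X . . . .
    . X X X . . . . . .
    X . . . . . . . . .

Answer: 28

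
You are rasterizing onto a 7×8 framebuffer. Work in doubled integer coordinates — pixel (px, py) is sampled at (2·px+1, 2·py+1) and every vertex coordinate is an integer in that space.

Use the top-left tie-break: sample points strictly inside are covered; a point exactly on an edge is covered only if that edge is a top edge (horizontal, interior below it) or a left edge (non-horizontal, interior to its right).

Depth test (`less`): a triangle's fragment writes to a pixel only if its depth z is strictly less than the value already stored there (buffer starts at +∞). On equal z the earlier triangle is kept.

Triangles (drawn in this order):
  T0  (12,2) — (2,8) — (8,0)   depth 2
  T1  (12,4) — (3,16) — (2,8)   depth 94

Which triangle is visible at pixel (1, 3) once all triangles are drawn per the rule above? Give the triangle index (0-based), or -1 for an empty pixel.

T0:
  2·area = 44
  edge (12, 2)→(2, 8): d=(-10,6) right/bottom  bias=-1
  edge (2, 8)→(8, 0): d=(6,-8) top-left  bias=+0
  edge (8, 0)→(12, 2): d=(4,2) right/bottom  bias=-1
    (4,0)@(9, 1): e=[28,14,2] → █
    (5,0)@(11, 1): e=[16,30,-2] → ·
    (3,1)@(7, 3): e=[20,10,14] → █
    (5,1)@(11, 3): e=[-4,42,6] → ·
    (2,2)@(5, 5): e=[12,6,26] → █
    (3,2)@(7, 5): e=[0,22,22] → ·  [on edge]
    (4,2)@(9, 5): e=[-12,38,18] → ·
    (1,3)@(3, 7): e=[4,2,38] → █
    (2,3)@(5, 7): e=[-8,18,34] → ·
    (1,4)@(3, 9): e=[-16,14,46] → ·
  covered (5 px):
    · · · · █ · ·
    · · · █ █ · ·
    · · █ · · · ·
    · █ · · · · ·
    · · · · · · ·
    · · · · · · ·
    · · · · · · ·
    · · · · · · ·
T1:
  2·area = 84
  edge (12, 4)→(3, 16): d=(-9,12) right/bottom  bias=-1
  edge (3, 16)→(2, 8): d=(-1,-8) top-left  bias=+0
  edge (2, 8)→(12, 4): d=(10,-4) top-left  bias=+0
    (5,2)@(11, 5): e=[3,75,6] → █
    (6,2)@(13, 5): e=[-21,91,14] → ·
    (2,3)@(5, 7): e=[57,25,2] → █
    (3,3)@(7, 7): e=[33,41,10] → █
    (4,3)@(9, 7): e=[9,57,18] → █
    (5,3)@(11, 7): e=[-15,73,26] → ·
    (1,4)@(3, 9): e=[63,7,14] → █
    (4,4)@(9, 9): e=[-9,55,38] → ·
    (1,5)@(3, 11): e=[45,5,34] → █
    (3,5)@(7, 11): e=[-3,37,50] → ·
    (1,6)@(3, 13): e=[27,3,54] → █
    (3,6)@(7, 13): e=[-21,35,70] → ·
  covered (12 px):
    · · · · · · ·
    · · · · · · ·
    · · · · · █ ·
    · · █ █ █ · ·
    · █ █ █ · · ·
    · █ █ · · · ·
    · █ █ · · · ·
    · █ · · · · ·

Z-buffer (winner per pixel, '.' = empty):
  . . . . 0 . .
  . . . 0 0 . .
  . . 0 . . 1 .
  . 0 1 1 1 . .
  . 1 1 1 . . .
  . 1 1 . . . .
  . 1 1 . . . .
  . 1 . . . . .

Result: 0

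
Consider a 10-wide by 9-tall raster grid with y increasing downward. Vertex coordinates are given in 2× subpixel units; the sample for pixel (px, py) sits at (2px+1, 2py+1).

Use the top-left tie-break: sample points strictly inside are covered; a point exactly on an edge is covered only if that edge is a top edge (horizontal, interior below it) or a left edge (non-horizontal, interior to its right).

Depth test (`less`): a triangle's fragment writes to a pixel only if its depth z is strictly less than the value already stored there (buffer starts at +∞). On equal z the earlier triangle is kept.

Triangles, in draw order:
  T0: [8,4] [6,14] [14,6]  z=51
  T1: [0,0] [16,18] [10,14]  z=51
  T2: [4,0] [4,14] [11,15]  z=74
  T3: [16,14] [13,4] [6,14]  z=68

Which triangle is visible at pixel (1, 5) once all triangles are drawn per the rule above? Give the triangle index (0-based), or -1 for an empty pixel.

T0:
  2·area = 64  (B↔C swapped to make it positive)
  edge (8, 4)→(14, 6): d=(6,2) right/bottom  bias=-1
  edge (14, 6)→(6, 14): d=(-8,8) right/bottom  bias=-1
  edge (6, 14)→(8, 4): d=(2,-10) top-left  bias=+0
    (9,0)@(19, 1): e=[-40,0,104] → ·  [on edge]
    (2,1)@(5, 3): e=[0,96,-32] → ·  [on edge]
    (8,1)@(17, 3): e=[-24,0,88] → ·  [on edge]
    (4,2)@(9, 5): e=[4,48,12] → #
    (5,2)@(11, 5): e=[0,32,32] → ·  [on edge]
    (7,2)@(15, 5): e=[-8,0,72] → ·  [on edge]
    (4,3)@(9, 7): e=[16,32,16] → #
    (5,3)@(11, 7): e=[12,16,36] → #
    (6,3)@(13, 7): e=[8,0,56] → ·  [on edge]
    (8,3)@(17, 7): e=[0,-32,96] → ·  [on edge]
    (3,4)@(7, 9): e=[32,32,0] → #  [on edge]
    (5,4)@(11, 9): e=[24,0,40] → ·  [on edge]
    (4,5)@(9, 11): e=[40,0,24] → ·  [on edge]
    (3,6)@(7, 13): e=[56,0,8] → ·  [on edge]
    (2,7)@(5, 15): e=[72,0,-8] → ·  [on edge]
    (1,8)@(3, 17): e=[88,0,-24] → ·  [on edge]
  covered (6 px):
    · · · · · · · · · ·
    · · · · · · · · · ·
    · · · · # · · · · ·
    · · · · # # · · · ·
    · · · # # · · · · ·
    · · · # · · · · · ·
    · · · · · · · · · ·
    · · · · · · · · · ·
    · · · · · · · · · ·
T1:
  2·area = 44
  edge (0, 0)→(16, 18): d=(16,18) right/bottom  bias=-1
  edge (16, 18)→(10, 14): d=(-6,-4) top-left  bias=+0
  edge (10, 14)→(0, 0): d=(-10,-14) top-left  bias=+0
    (2,3)@(5, 7): e=[22,22,0] → #  [on edge]
    (3,3)@(7, 7): e=[-14,30,28] → ·
    (2,4)@(5, 9): e=[54,10,-20] → ·
    (3,4)@(7, 9): e=[18,18,8] → #
    (4,4)@(9, 9): e=[-18,26,36] → ·
    (3,5)@(7, 11): e=[50,6,-12] → ·
    (4,5)@(9, 11): e=[14,14,16] → #
    (5,5)@(11, 11): e=[-22,22,44] → ·
    (4,6)@(9, 13): e=[46,2,-4] → ·
    (5,6)@(11, 13): e=[10,10,24] → #
    (6,6)@(13, 13): e=[-26,18,52] → ·
    (5,7)@(11, 15): e=[42,-2,4] → ·
  covered (6 px):
    · · · · · · · · · ·
    · · · · · · · · · ·
    · · · · · · · · · ·
    · · # · · · · · · ·
    · · · # · · · · · ·
    · · · · # · · · · ·
    · · · · · # · · · ·
    · · · · · · # · · ·
    · · · · · · · # · ·
T2:
  2·area = 98  (B↔C swapped to make it positive)
  edge (4, 0)→(11, 15): d=(7,15) right/bottom  bias=-1
  edge (11, 15)→(4, 14): d=(-7,-1) top-left  bias=+0
  edge (4, 14)→(4, 0): d=(0,-14) top-left  bias=+0
    (2,1)@(5, 3): e=[6,78,14] → #
    (3,1)@(7, 3): e=[-24,80,42] → ·
    (2,2)@(5, 5): e=[20,64,14] → #
    (3,2)@(7, 5): e=[-10,66,42] → ·
    (2,3)@(5, 7): e=[34,50,14] → #
    (3,3)@(7, 7): e=[4,52,42] → #
    (4,3)@(9, 7): e=[-26,54,70] → ·
    (2,4)@(5, 9): e=[48,36,14] → #
    (4,4)@(9, 9): e=[-12,40,70] → ·
    (2,5)@(5, 11): e=[62,22,14] → #
    (4,5)@(9, 11): e=[2,26,70] → #
    (5,5)@(11, 11): e=[-28,28,98] → ·
    (5,7)@(11, 15): e=[0,0,98] → ·  [on edge]
  covered (12 px):
    · · · · · · · · · ·
    · · # · · · · · · ·
    · · # · · · · · · ·
    · · # # · · · · · ·
    · · # # · · · · · ·
    · · # # # · · · · ·
    · · # # # · · · · ·
    · · · · · · · · · ·
    · · · · · · · · · ·
T3:
  2·area = 100  (B↔C swapped to make it positive)
  edge (16, 14)→(6, 14): d=(-10,0) right/bottom  bias=-1
  edge (6, 14)→(13, 4): d=(7,-10) top-left  bias=+0
  edge (13, 4)→(16, 14): d=(3,10) right/bottom  bias=-1
    (6,2)@(13, 5): e=[90,7,3] → #
    (7,2)@(15, 5): e=[90,27,-17] → ·
    (5,3)@(11, 7): e=[70,1,29] → #
    (7,3)@(15, 7): e=[70,41,-11] → ·
    (5,4)@(11, 9): e=[50,15,35] → #
    (7,4)@(15, 9): e=[50,55,-5] → ·
    (4,5)@(9, 11): e=[30,9,61] → #
    (7,5)@(15, 11): e=[30,69,1] → #
    (8,5)@(17, 11): e=[30,89,-19] → ·
    (3,6)@(7, 13): e=[10,3,87] → #
    (8,6)@(17, 13): e=[10,103,-13] → ·
    (3,7)@(7, 15): e=[-10,17,93] → ·
  covered (14 px):
    · · · · · · · · · ·
    · · · · · · · · · ·
    · · · · · · # · · ·
    · · · · · # # · · ·
    · · · · · # # · · ·
    · · · · # # # # · ·
    · · · # # # # # · ·
    · · · · · · · · · ·
    · · · · · · · · · ·

Z-buffer (winner per pixel, '.' = empty):
  . . . . . . . . . .
  . . 2 . . . . . . .
  . . 2 . 0 . 3 . . .
  . . 1 2 0 0 3 . . .
  . . 2 0 0 3 3 . . .
  . . 2 0 1 3 3 3 . .
  . . 2 3 3 1 3 3 . .
  . . . . . . 1 . . .
  . . . . . . . 1 . .

Final: -1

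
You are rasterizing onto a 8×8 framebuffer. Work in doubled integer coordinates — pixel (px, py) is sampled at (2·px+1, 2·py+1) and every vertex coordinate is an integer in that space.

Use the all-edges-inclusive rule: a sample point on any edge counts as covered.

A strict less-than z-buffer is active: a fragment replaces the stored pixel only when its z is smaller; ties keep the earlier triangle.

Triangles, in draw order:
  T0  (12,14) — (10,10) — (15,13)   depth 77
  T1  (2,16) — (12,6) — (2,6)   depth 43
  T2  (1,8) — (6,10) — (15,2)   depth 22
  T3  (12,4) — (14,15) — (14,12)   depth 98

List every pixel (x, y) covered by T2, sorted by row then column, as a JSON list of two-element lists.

T0:
  2·area = 14
  edge (12, 14)→(10, 10): d=(-2,-4) inclusive
  edge (10, 10)→(15, 13): d=(5,3) inclusive
  edge (15, 13)→(12, 14): d=(-3,1) inclusive
    (2,3)@(5, 7): e=[-14,0,28] → .  [on edge]
    (5,5)@(11, 11): e=[2,2,10] → X
    (6,5)@(13, 11): e=[10,-4,8] → .
    (5,6)@(11, 13): e=[-2,12,4] → .
    (6,6)@(13, 13): e=[6,6,2] → X
    (7,6)@(15, 13): e=[14,0,0] → X  [on edge]
    (4,7)@(9, 15): e=[-14,28,0] → .  [on edge]
    (6,7)@(13, 15): e=[2,16,-4] → .
    (7,7)@(15, 15): e=[10,10,-6] → .
  covered (3 px):
    . . . . . . . .
    . . . . . . . .
    . . . . . . . .
    . . . . . . . .
    . . . . . . . .
    . . . . . X . .
    . . . . . . X X
    . . . . . . . .
T1:
  2·area = 100  (B↔C swapped to make it positive)
  edge (2, 16)→(2, 6): d=(0,-10) inclusive
  edge (2, 6)→(12, 6): d=(10,0) inclusive
  edge (12, 6)→(2, 16): d=(-10,10) inclusive
    (7,1)@(15, 3): e=[130,-30,0] → .  [on edge]
    (6,2)@(13, 5): e=[110,-10,0] → .  [on edge]
    (1,3)@(3, 7): e=[10,10,80] → X
    (2,3)@(5, 7): e=[30,10,60] → X
    (3,3)@(7, 7): e=[50,10,40] → X
    (4,3)@(9, 7): e=[70,10,20] → X
    (5,3)@(11, 7): e=[90,10,0] → X  [on edge]
    (6,3)@(13, 7): e=[110,10,-20] → .
    (1,4)@(3, 9): e=[10,30,60] → X
    (4,4)@(9, 9): e=[70,30,0] → X  [on edge]
    (5,4)@(11, 9): e=[90,30,-20] → .
    (1,5)@(3, 11): e=[10,50,40] → X
    (3,5)@(7, 11): e=[50,50,0] → X  [on edge]
    (2,6)@(5, 13): e=[30,70,0] → X  [on edge]
    (1,7)@(3, 15): e=[10,90,0] → X  [on edge]
  covered (15 px):
    . . . . . . . .
    . . . . . . . .
    . . . . . . . .
    . X X X X X . .
    . X X X X . . .
    . X X X . . . .
    . X X . . . . .
    . X . . . . . .
T2:
  2·area = 58  (B↔C swapped to make it positive)
  edge (1, 8)→(15, 2): d=(14,-6) inclusive
  edge (15, 2)→(6, 10): d=(-9,8) inclusive
  edge (6, 10)→(1, 8): d=(-5,-2) inclusive
    (6,1)@(13, 3): e=[2,7,49] → X
    (7,1)@(15, 3): e=[14,-9,53] → .
    (4,2)@(9, 5): e=[6,21,31] → X
    (5,2)@(11, 5): e=[18,5,35] → X
    (6,2)@(13, 5): e=[30,-11,39] → .
    (2,3)@(5, 7): e=[10,35,13] → X
    (3,3)@(7, 7): e=[22,19,17] → X
    (5,3)@(11, 7): e=[46,-13,25] → .
    (2,4)@(5, 9): e=[38,17,3] → X
    (4,4)@(9, 9): e=[62,-15,11] → .
    (2,5)@(5, 11): e=[66,-1,-7] → .
    (3,5)@(7, 11): e=[78,-17,-3] → .
  covered (8 px):
    . . . . . . . .
    . . . . . . X .
    . . . . X X . .
    . . X X X . . .
    . . X X . . . .
    . . . . . . . .
    . . . . . . . .
    . . . . . . . .
T3:
  2·area = 6  (B↔C swapped to make it positive)
  edge (12, 4)→(14, 12): d=(2,8) inclusive
  edge (14, 12)→(14, 15): d=(0,3) inclusive
  edge (14, 15)→(12, 4): d=(-2,-11) inclusive
    (6,4)@(13, 9): e=[2,3,1] → X
    (7,4)@(15, 9): e=[-14,-3,23] → .
    (6,5)@(13, 11): e=[6,3,-3] → .
  covered (1 px):
    . . . . . . . .
    . . . . . . . .
    . . . . . . . .
    . . . . . . . .
    . . . . . . X .
    . . . . . . . .
    . . . . . . . .
    . . . . . . . .

Final: [[6,1],[4,2],[5,2],[2,3],[3,3],[4,3],[2,4],[3,4]]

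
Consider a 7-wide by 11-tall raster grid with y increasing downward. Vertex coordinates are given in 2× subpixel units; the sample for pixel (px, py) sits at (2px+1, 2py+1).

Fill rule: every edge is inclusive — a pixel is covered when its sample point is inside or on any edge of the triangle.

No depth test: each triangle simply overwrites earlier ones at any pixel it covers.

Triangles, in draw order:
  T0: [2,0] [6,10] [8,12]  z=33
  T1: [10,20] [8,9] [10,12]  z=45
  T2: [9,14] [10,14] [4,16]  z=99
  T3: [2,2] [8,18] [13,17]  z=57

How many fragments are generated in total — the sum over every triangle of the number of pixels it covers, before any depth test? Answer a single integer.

T0:
  2·area = 12  (B↔C swapped to make it positive)
  edge (2, 0)→(8, 12): d=(6,12) inclusive
  edge (8, 12)→(6, 10): d=(-2,-2) inclusive
  edge (6, 10)→(2, 0): d=(-4,-10) inclusive
    (0,2)@(1, 5): e=[42,0,-30] → .  [on edge]
    (1,3)@(3, 7): e=[30,0,-18] → .  [on edge]
    (2,3)@(5, 7): e=[6,4,2] → X
    (3,3)@(7, 7): e=[-18,8,22] → .
    (2,4)@(5, 9): e=[18,0,-6] → .  [on edge]
    (3,5)@(7, 11): e=[6,0,6] → X  [on edge]
    (4,5)@(9, 11): e=[-18,4,26] → .
    (3,6)@(7, 13): e=[18,-4,-2] → .
    (4,6)@(9, 13): e=[-6,0,18] → .  [on edge]
    (5,7)@(11, 15): e=[-18,0,30] → .  [on edge]
    (6,8)@(13, 17): e=[-30,0,42] → .  [on edge]
  covered (2 px):
    . . . . . . .
    . . . . . . .
    . . . . . . .
    . . X . . . .
    . . . . . . .
    . . . X . . .
    . . . . . . .
    . . . . . . .
    . . . . . . .
    . . . . . . .
    . . . . . . .
T1:
  2·area = 16
  edge (10, 20)→(8, 9): d=(-2,-11) inclusive
  edge (8, 9)→(10, 12): d=(2,3) inclusive
  edge (10, 12)→(10, 20): d=(0,8) inclusive
    (4,5)@(9, 11): e=[7,1,8] → X
    (5,5)@(11, 11): e=[29,-5,-8] → .
    (4,6)@(9, 13): e=[3,5,8] → X
    (5,6)@(11, 13): e=[25,-1,-8] → .
    (4,7)@(9, 15): e=[-1,9,8] → .
  covered (2 px):
    . . . . . . .
    . . . . . . .
    . . . . . . .
    . . . . . . .
    . . . . . . .
    . . . . X . .
    . . . . X . .
    . . . . . . .
    . . . . . . .
    . . . . . . .
    . . . . . . .
T2:
  2·area = 2
  edge (9, 14)→(10, 14): d=(1,0) inclusive
  edge (10, 14)→(4, 16): d=(-6,2) inclusive
  edge (4, 16)→(9, 14): d=(5,-2) inclusive
    (6,6)@(13, 13): e=[-1,0,3] → .  [on edge]
    (3,7)@(7, 15): e=[1,0,1] → X  [on edge]
    (4,7)@(9, 15): e=[1,-4,5] → .
    (0,8)@(1, 17): e=[3,0,-1] → .  [on edge]
    (3,8)@(7, 17): e=[3,-12,11] → .
  covered (1 px):
    . . . . . . .
    . . . . . . .
    . . . . . . .
    . . . . . . .
    . . . . . . .
    . . . . . . .
    . . . . . . .
    . . . X . . .
    . . . . . . .
    . . . . . . .
    . . . . . . .
T3:
  2·area = 86  (B↔C swapped to make it positive)
  edge (2, 2)→(13, 17): d=(11,15) inclusive
  edge (13, 17)→(8, 18): d=(-5,1) inclusive
  edge (8, 18)→(2, 2): d=(-6,-16) inclusive
    (2,3)@(5, 7): e=[10,58,18] → X
    (3,3)@(7, 7): e=[-20,56,50] → .
    (2,4)@(5, 9): e=[32,48,6] → X
    (3,4)@(7, 9): e=[2,46,38] → X
    (4,4)@(9, 9): e=[-28,44,70] → .
    (2,5)@(5, 11): e=[54,38,-6] → .
    (3,5)@(7, 11): e=[24,36,26] → X
    (4,5)@(9, 11): e=[-6,34,58] → .
    (3,6)@(7, 13): e=[46,26,14] → X
    (4,6)@(9, 13): e=[16,24,46] → X
    (5,6)@(11, 13): e=[-14,22,78] → .
    (3,7)@(7, 15): e=[68,16,2] → X
    (6,8)@(13, 17): e=[0,0,86] → X  [on edge]
    (1,9)@(3, 19): e=[172,0,-86] → .  [on edge]
  covered (12 px):
    . . . . . . .
    . . . . . . .
    . . . . . . .
    . . X . . . .
    . . X X . . .
    . . . X . . .
    . . . X X . .
    . . . X X X .
    . . . . X X X
    . . . . . . .
    . . . . . . .

Result: 17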